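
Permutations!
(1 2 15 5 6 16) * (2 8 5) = (1 8 5 6 16)(2 15) = [0, 8, 15, 3, 4, 6, 16, 7, 5, 9, 10, 11, 12, 13, 14, 2, 1]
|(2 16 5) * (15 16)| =|(2 15 16 5)| =4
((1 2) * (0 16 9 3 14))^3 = (0 3 16 14 9)(1 2) = [3, 2, 1, 16, 4, 5, 6, 7, 8, 0, 10, 11, 12, 13, 9, 15, 14]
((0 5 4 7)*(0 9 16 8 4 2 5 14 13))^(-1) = (0 13 14)(2 5)(4 8 16 9 7) = [13, 1, 5, 3, 8, 2, 6, 4, 16, 7, 10, 11, 12, 14, 0, 15, 9]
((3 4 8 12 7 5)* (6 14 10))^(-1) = [0, 1, 2, 5, 3, 7, 10, 12, 4, 9, 14, 11, 8, 13, 6] = (3 5 7 12 8 4)(6 10 14)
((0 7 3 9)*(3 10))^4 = (0 9 3 10 7) = [9, 1, 2, 10, 4, 5, 6, 0, 8, 3, 7]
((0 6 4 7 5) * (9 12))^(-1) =(0 5 7 4 6)(9 12) =[5, 1, 2, 3, 6, 7, 0, 4, 8, 12, 10, 11, 9]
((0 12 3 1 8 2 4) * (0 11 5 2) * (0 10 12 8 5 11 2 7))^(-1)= (0 7 5 1 3 12 10 8)(2 4)= [7, 3, 4, 12, 2, 1, 6, 5, 0, 9, 8, 11, 10]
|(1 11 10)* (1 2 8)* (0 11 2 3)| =|(0 11 10 3)(1 2 8)| =12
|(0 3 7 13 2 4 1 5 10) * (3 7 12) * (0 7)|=|(1 5 10 7 13 2 4)(3 12)|=14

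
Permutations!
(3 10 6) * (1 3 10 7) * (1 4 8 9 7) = [0, 3, 2, 1, 8, 5, 10, 4, 9, 7, 6] = (1 3)(4 8 9 7)(6 10)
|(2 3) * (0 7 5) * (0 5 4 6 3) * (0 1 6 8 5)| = |(0 7 4 8 5)(1 6 3 2)| = 20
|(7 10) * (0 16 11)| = |(0 16 11)(7 10)| = 6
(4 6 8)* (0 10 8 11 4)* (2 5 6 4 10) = (0 2 5 6 11 10 8) = [2, 1, 5, 3, 4, 6, 11, 7, 0, 9, 8, 10]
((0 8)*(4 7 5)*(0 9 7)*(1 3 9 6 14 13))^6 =[3, 0, 2, 8, 1, 13, 7, 14, 9, 6, 10, 11, 12, 4, 5] =(0 3 8 9 6 7 14 5 13 4 1)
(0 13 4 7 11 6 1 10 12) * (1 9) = (0 13 4 7 11 6 9 1 10 12) = [13, 10, 2, 3, 7, 5, 9, 11, 8, 1, 12, 6, 0, 4]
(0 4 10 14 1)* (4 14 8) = [14, 0, 2, 3, 10, 5, 6, 7, 4, 9, 8, 11, 12, 13, 1] = (0 14 1)(4 10 8)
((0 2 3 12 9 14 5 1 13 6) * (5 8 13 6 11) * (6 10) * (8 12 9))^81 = (0 9 8 5 6 3 12 11 10 2 14 13 1) = [9, 0, 14, 12, 4, 6, 3, 7, 5, 8, 2, 10, 11, 1, 13]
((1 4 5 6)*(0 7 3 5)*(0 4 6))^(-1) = (0 5 3 7)(1 6) = [5, 6, 2, 7, 4, 3, 1, 0]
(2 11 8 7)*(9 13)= (2 11 8 7)(9 13)= [0, 1, 11, 3, 4, 5, 6, 2, 7, 13, 10, 8, 12, 9]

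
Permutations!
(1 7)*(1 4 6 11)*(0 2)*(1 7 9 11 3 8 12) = (0 2)(1 9 11 7 4 6 3 8 12) = [2, 9, 0, 8, 6, 5, 3, 4, 12, 11, 10, 7, 1]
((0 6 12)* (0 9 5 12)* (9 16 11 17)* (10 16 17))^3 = (0 6)(5 9 17 12) = [6, 1, 2, 3, 4, 9, 0, 7, 8, 17, 10, 11, 5, 13, 14, 15, 16, 12]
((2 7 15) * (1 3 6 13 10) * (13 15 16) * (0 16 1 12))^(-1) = (0 12 10 13 16)(1 7 2 15 6 3) = [12, 7, 15, 1, 4, 5, 3, 2, 8, 9, 13, 11, 10, 16, 14, 6, 0]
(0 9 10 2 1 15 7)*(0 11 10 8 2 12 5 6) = (0 9 8 2 1 15 7 11 10 12 5 6) = [9, 15, 1, 3, 4, 6, 0, 11, 2, 8, 12, 10, 5, 13, 14, 7]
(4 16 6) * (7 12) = (4 16 6)(7 12) = [0, 1, 2, 3, 16, 5, 4, 12, 8, 9, 10, 11, 7, 13, 14, 15, 6]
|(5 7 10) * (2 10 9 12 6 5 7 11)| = 8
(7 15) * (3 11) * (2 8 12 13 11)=(2 8 12 13 11 3)(7 15)=[0, 1, 8, 2, 4, 5, 6, 15, 12, 9, 10, 3, 13, 11, 14, 7]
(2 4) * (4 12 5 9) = (2 12 5 9 4) = [0, 1, 12, 3, 2, 9, 6, 7, 8, 4, 10, 11, 5]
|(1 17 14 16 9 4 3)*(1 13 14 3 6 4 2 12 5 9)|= 12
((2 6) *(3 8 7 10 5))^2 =[0, 1, 2, 7, 4, 8, 6, 5, 10, 9, 3] =(3 7 5 8 10)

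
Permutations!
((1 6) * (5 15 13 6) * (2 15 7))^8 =(1 5 7 2 15 13 6) =[0, 5, 15, 3, 4, 7, 1, 2, 8, 9, 10, 11, 12, 6, 14, 13]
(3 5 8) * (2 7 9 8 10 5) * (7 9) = (2 9 8 3)(5 10) = [0, 1, 9, 2, 4, 10, 6, 7, 3, 8, 5]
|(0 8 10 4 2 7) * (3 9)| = |(0 8 10 4 2 7)(3 9)| = 6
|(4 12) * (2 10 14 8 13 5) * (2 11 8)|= 12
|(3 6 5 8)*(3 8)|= 3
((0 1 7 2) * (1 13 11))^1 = (0 13 11 1 7 2) = [13, 7, 0, 3, 4, 5, 6, 2, 8, 9, 10, 1, 12, 11]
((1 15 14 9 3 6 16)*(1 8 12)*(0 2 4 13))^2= (0 4)(1 14 3 16 12 15 9 6 8)(2 13)= [4, 14, 13, 16, 0, 5, 8, 7, 1, 6, 10, 11, 15, 2, 3, 9, 12]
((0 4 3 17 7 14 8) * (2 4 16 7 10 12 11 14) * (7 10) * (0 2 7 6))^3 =[12, 1, 17, 0, 6, 5, 10, 7, 3, 9, 14, 2, 8, 13, 4, 15, 11, 16] =(0 12 8 3)(2 17 16 11)(4 6 10 14)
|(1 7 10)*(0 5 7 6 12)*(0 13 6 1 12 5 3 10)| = 8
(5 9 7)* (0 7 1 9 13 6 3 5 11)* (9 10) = (0 7 11)(1 10 9)(3 5 13 6) = [7, 10, 2, 5, 4, 13, 3, 11, 8, 1, 9, 0, 12, 6]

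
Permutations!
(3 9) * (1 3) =(1 3 9) =[0, 3, 2, 9, 4, 5, 6, 7, 8, 1]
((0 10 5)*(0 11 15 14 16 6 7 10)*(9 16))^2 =(5 15 9 6 10 11 14 16 7) =[0, 1, 2, 3, 4, 15, 10, 5, 8, 6, 11, 14, 12, 13, 16, 9, 7]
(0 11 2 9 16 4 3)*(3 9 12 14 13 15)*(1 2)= (0 11 1 2 12 14 13 15 3)(4 9 16)= [11, 2, 12, 0, 9, 5, 6, 7, 8, 16, 10, 1, 14, 15, 13, 3, 4]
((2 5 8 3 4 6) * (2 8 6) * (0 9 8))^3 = (0 3 5 9 4 6 8 2) = [3, 1, 0, 5, 6, 9, 8, 7, 2, 4]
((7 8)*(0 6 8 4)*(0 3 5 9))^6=[5, 1, 2, 7, 8, 4, 9, 6, 0, 3]=(0 5 4 8)(3 7 6 9)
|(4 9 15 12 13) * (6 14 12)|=|(4 9 15 6 14 12 13)|=7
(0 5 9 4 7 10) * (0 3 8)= [5, 1, 2, 8, 7, 9, 6, 10, 0, 4, 3]= (0 5 9 4 7 10 3 8)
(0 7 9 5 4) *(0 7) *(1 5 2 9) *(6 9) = (1 5 4 7)(2 6 9) = [0, 5, 6, 3, 7, 4, 9, 1, 8, 2]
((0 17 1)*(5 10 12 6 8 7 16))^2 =(0 1 17)(5 12 8 16 10 6 7) =[1, 17, 2, 3, 4, 12, 7, 5, 16, 9, 6, 11, 8, 13, 14, 15, 10, 0]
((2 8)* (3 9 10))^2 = (3 10 9) = [0, 1, 2, 10, 4, 5, 6, 7, 8, 3, 9]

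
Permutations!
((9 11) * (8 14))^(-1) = (8 14)(9 11) = [0, 1, 2, 3, 4, 5, 6, 7, 14, 11, 10, 9, 12, 13, 8]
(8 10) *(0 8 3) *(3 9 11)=(0 8 10 9 11 3)=[8, 1, 2, 0, 4, 5, 6, 7, 10, 11, 9, 3]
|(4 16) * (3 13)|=2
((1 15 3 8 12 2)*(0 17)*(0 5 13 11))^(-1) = (0 11 13 5 17)(1 2 12 8 3 15) = [11, 2, 12, 15, 4, 17, 6, 7, 3, 9, 10, 13, 8, 5, 14, 1, 16, 0]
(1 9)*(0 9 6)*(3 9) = [3, 6, 2, 9, 4, 5, 0, 7, 8, 1] = (0 3 9 1 6)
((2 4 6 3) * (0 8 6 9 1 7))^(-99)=(9)=[0, 1, 2, 3, 4, 5, 6, 7, 8, 9]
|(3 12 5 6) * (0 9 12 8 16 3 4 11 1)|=|(0 9 12 5 6 4 11 1)(3 8 16)|=24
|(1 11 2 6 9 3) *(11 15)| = |(1 15 11 2 6 9 3)| = 7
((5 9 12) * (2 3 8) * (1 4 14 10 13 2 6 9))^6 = [0, 3, 5, 1, 8, 2, 14, 7, 4, 10, 9, 11, 13, 12, 6] = (1 3)(2 5)(4 8)(6 14)(9 10)(12 13)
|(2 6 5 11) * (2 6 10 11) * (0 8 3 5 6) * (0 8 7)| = |(0 7)(2 10 11 8 3 5)| = 6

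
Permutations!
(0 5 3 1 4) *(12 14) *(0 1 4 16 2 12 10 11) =(0 5 3 4 1 16 2 12 14 10 11) =[5, 16, 12, 4, 1, 3, 6, 7, 8, 9, 11, 0, 14, 13, 10, 15, 2]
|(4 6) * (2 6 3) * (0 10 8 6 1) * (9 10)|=|(0 9 10 8 6 4 3 2 1)|=9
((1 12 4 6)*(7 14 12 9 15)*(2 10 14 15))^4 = (15)(1 14)(2 4)(6 10)(9 12) = [0, 14, 4, 3, 2, 5, 10, 7, 8, 12, 6, 11, 9, 13, 1, 15]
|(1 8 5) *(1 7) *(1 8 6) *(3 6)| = 3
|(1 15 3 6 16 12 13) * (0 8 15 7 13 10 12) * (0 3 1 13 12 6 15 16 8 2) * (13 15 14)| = |(0 2)(1 7 12 10 6 8 16 3 14 13 15)| = 22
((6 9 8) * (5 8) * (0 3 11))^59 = [11, 1, 2, 0, 4, 9, 8, 7, 5, 6, 10, 3] = (0 11 3)(5 9 6 8)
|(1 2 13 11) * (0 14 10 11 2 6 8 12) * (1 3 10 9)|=|(0 14 9 1 6 8 12)(2 13)(3 10 11)|=42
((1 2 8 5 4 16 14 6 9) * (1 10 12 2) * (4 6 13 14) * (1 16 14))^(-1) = (1 13 14 4 16)(2 12 10 9 6 5 8) = [0, 13, 12, 3, 16, 8, 5, 7, 2, 6, 9, 11, 10, 14, 4, 15, 1]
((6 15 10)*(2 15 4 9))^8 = (2 10 4)(6 9 15) = [0, 1, 10, 3, 2, 5, 9, 7, 8, 15, 4, 11, 12, 13, 14, 6]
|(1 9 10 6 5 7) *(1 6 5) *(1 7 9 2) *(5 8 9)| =|(1 2)(6 7)(8 9 10)| =6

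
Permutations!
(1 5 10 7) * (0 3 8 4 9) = (0 3 8 4 9)(1 5 10 7) = [3, 5, 2, 8, 9, 10, 6, 1, 4, 0, 7]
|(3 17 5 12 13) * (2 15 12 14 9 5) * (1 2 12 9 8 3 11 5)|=8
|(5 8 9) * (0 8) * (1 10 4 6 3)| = 20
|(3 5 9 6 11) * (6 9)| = |(3 5 6 11)| = 4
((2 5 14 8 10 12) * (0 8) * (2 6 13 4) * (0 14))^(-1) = [5, 1, 4, 3, 13, 2, 12, 7, 0, 9, 8, 11, 10, 6, 14] = (14)(0 5 2 4 13 6 12 10 8)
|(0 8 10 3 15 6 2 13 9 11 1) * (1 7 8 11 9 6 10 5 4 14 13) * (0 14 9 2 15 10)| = |(0 11 7 8 5 4 9 2 1 14 13 6 15)(3 10)| = 26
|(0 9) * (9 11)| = 3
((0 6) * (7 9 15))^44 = (7 15 9) = [0, 1, 2, 3, 4, 5, 6, 15, 8, 7, 10, 11, 12, 13, 14, 9]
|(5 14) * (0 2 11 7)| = |(0 2 11 7)(5 14)| = 4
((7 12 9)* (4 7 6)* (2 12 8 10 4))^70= [0, 1, 9, 3, 8, 5, 12, 10, 4, 2, 7, 11, 6]= (2 9)(4 8)(6 12)(7 10)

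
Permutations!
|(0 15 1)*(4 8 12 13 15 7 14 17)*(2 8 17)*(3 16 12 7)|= |(0 3 16 12 13 15 1)(2 8 7 14)(4 17)|= 28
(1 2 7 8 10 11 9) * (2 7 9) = (1 7 8 10 11 2 9) = [0, 7, 9, 3, 4, 5, 6, 8, 10, 1, 11, 2]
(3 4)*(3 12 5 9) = (3 4 12 5 9) = [0, 1, 2, 4, 12, 9, 6, 7, 8, 3, 10, 11, 5]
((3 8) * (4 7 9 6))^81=(3 8)(4 7 9 6)=[0, 1, 2, 8, 7, 5, 4, 9, 3, 6]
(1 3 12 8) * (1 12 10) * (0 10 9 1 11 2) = (0 10 11 2)(1 3 9)(8 12) = [10, 3, 0, 9, 4, 5, 6, 7, 12, 1, 11, 2, 8]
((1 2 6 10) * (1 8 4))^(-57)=(1 10)(2 8)(4 6)=[0, 10, 8, 3, 6, 5, 4, 7, 2, 9, 1]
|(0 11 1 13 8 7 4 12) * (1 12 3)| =6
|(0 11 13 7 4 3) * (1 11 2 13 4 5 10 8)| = |(0 2 13 7 5 10 8 1 11 4 3)| = 11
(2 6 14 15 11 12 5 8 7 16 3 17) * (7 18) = (2 6 14 15 11 12 5 8 18 7 16 3 17) = [0, 1, 6, 17, 4, 8, 14, 16, 18, 9, 10, 12, 5, 13, 15, 11, 3, 2, 7]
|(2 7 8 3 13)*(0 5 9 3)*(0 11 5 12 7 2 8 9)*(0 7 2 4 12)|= 21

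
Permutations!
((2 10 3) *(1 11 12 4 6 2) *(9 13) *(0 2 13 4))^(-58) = (0 11 3 2 12 1 10)(4 13)(6 9) = [11, 10, 12, 2, 13, 5, 9, 7, 8, 6, 0, 3, 1, 4]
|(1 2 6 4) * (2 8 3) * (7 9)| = 6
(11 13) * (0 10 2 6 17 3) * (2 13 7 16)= [10, 1, 6, 0, 4, 5, 17, 16, 8, 9, 13, 7, 12, 11, 14, 15, 2, 3]= (0 10 13 11 7 16 2 6 17 3)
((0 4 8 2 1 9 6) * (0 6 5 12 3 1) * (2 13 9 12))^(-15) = (0 2 5 9 13 8 4) = [2, 1, 5, 3, 0, 9, 6, 7, 4, 13, 10, 11, 12, 8]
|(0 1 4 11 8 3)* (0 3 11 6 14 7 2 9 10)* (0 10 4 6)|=8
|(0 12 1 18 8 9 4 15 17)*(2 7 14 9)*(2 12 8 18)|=|(18)(0 8 12 1 2 7 14 9 4 15 17)|=11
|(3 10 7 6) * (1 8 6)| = |(1 8 6 3 10 7)| = 6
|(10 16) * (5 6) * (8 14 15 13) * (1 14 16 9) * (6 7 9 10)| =|(1 14 15 13 8 16 6 5 7 9)| =10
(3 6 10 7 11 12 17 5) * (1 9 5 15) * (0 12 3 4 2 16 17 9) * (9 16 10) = (0 12 16 17 15 1)(2 10 7 11 3 6 9 5 4) = [12, 0, 10, 6, 2, 4, 9, 11, 8, 5, 7, 3, 16, 13, 14, 1, 17, 15]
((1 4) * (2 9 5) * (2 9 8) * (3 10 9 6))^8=(3 5 10 6 9)=[0, 1, 2, 5, 4, 10, 9, 7, 8, 3, 6]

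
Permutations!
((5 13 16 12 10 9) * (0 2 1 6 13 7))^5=(0 16 7 13 5 6 9 1 10 2 12)=[16, 10, 12, 3, 4, 6, 9, 13, 8, 1, 2, 11, 0, 5, 14, 15, 7]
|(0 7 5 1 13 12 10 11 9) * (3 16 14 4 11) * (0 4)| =|(0 7 5 1 13 12 10 3 16 14)(4 11 9)| =30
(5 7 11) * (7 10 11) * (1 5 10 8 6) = (1 5 8 6)(10 11) = [0, 5, 2, 3, 4, 8, 1, 7, 6, 9, 11, 10]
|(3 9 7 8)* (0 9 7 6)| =|(0 9 6)(3 7 8)| =3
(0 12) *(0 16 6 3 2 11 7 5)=[12, 1, 11, 2, 4, 0, 3, 5, 8, 9, 10, 7, 16, 13, 14, 15, 6]=(0 12 16 6 3 2 11 7 5)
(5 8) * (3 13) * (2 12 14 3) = (2 12 14 3 13)(5 8) = [0, 1, 12, 13, 4, 8, 6, 7, 5, 9, 10, 11, 14, 2, 3]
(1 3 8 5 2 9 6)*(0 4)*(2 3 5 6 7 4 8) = (0 8 6 1 5 3 2 9 7 4) = [8, 5, 9, 2, 0, 3, 1, 4, 6, 7]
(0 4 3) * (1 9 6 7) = (0 4 3)(1 9 6 7) = [4, 9, 2, 0, 3, 5, 7, 1, 8, 6]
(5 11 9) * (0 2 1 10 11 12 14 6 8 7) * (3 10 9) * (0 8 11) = [2, 9, 1, 10, 4, 12, 11, 8, 7, 5, 0, 3, 14, 13, 6] = (0 2 1 9 5 12 14 6 11 3 10)(7 8)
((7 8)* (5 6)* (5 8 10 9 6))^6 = (6 8 7 10 9) = [0, 1, 2, 3, 4, 5, 8, 10, 7, 6, 9]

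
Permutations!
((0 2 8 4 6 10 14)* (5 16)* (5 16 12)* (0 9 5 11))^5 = (16)(0 10 11 6 12 4 5 8 9 2 14) = [10, 1, 14, 3, 5, 8, 12, 7, 9, 2, 11, 6, 4, 13, 0, 15, 16]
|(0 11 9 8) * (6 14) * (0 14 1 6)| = |(0 11 9 8 14)(1 6)| = 10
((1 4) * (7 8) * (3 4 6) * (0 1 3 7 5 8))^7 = (0 7 6 1)(3 4)(5 8) = [7, 0, 2, 4, 3, 8, 1, 6, 5]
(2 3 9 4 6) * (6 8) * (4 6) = (2 3 9 6)(4 8) = [0, 1, 3, 9, 8, 5, 2, 7, 4, 6]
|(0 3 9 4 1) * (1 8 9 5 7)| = 15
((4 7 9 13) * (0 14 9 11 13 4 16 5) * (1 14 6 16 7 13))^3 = (0 5 16 6)(1 4 11 9 7 14 13) = [5, 4, 2, 3, 11, 16, 0, 14, 8, 7, 10, 9, 12, 1, 13, 15, 6]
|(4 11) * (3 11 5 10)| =5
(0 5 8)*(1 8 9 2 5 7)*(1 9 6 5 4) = [7, 8, 4, 3, 1, 6, 5, 9, 0, 2] = (0 7 9 2 4 1 8)(5 6)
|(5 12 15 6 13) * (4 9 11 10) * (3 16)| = 20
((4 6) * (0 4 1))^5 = (0 4 6 1) = [4, 0, 2, 3, 6, 5, 1]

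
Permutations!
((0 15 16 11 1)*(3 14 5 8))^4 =(0 1 11 16 15) =[1, 11, 2, 3, 4, 5, 6, 7, 8, 9, 10, 16, 12, 13, 14, 0, 15]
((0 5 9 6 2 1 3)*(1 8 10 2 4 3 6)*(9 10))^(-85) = (0 9)(1 5)(2 4)(3 8)(6 10) = [9, 5, 4, 8, 2, 1, 10, 7, 3, 0, 6]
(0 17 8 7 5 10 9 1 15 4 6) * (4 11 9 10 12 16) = [17, 15, 2, 3, 6, 12, 0, 5, 7, 1, 10, 9, 16, 13, 14, 11, 4, 8] = (0 17 8 7 5 12 16 4 6)(1 15 11 9)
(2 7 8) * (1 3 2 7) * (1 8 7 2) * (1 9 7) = (1 3 9 7)(2 8) = [0, 3, 8, 9, 4, 5, 6, 1, 2, 7]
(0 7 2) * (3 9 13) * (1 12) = (0 7 2)(1 12)(3 9 13) = [7, 12, 0, 9, 4, 5, 6, 2, 8, 13, 10, 11, 1, 3]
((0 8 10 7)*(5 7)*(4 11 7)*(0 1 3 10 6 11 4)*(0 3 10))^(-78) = (0 11 10)(1 3 6)(5 8 7) = [11, 3, 2, 6, 4, 8, 1, 5, 7, 9, 0, 10]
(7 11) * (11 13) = (7 13 11) = [0, 1, 2, 3, 4, 5, 6, 13, 8, 9, 10, 7, 12, 11]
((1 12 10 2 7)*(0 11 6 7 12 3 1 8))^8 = (0 7 11 8 6)(2 10 12) = [7, 1, 10, 3, 4, 5, 0, 11, 6, 9, 12, 8, 2]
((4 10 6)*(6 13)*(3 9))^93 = (3 9)(4 10 13 6) = [0, 1, 2, 9, 10, 5, 4, 7, 8, 3, 13, 11, 12, 6]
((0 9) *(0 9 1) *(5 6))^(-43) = (9)(0 1)(5 6) = [1, 0, 2, 3, 4, 6, 5, 7, 8, 9]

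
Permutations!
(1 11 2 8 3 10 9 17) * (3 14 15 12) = (1 11 2 8 14 15 12 3 10 9 17) = [0, 11, 8, 10, 4, 5, 6, 7, 14, 17, 9, 2, 3, 13, 15, 12, 16, 1]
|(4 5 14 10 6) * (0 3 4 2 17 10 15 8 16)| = 8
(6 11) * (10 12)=(6 11)(10 12)=[0, 1, 2, 3, 4, 5, 11, 7, 8, 9, 12, 6, 10]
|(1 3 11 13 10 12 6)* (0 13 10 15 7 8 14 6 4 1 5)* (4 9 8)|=15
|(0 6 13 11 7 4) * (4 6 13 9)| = 7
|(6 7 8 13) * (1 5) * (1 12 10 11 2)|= 12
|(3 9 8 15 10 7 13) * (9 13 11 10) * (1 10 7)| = 6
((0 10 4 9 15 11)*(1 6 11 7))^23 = (0 7 10 1 4 6 9 11 15) = [7, 4, 2, 3, 6, 5, 9, 10, 8, 11, 1, 15, 12, 13, 14, 0]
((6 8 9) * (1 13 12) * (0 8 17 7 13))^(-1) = (0 1 12 13 7 17 6 9 8) = [1, 12, 2, 3, 4, 5, 9, 17, 0, 8, 10, 11, 13, 7, 14, 15, 16, 6]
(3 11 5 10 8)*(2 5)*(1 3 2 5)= (1 3 11 5 10 8 2)= [0, 3, 1, 11, 4, 10, 6, 7, 2, 9, 8, 5]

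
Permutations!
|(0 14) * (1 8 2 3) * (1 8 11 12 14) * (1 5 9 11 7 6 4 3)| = 42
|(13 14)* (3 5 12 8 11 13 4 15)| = |(3 5 12 8 11 13 14 4 15)| = 9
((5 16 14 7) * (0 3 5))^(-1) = (0 7 14 16 5 3) = [7, 1, 2, 0, 4, 3, 6, 14, 8, 9, 10, 11, 12, 13, 16, 15, 5]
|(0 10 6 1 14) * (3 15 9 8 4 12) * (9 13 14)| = 12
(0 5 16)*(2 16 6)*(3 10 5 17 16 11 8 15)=[17, 1, 11, 10, 4, 6, 2, 7, 15, 9, 5, 8, 12, 13, 14, 3, 0, 16]=(0 17 16)(2 11 8 15 3 10 5 6)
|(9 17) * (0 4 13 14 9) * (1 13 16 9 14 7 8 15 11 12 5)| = 40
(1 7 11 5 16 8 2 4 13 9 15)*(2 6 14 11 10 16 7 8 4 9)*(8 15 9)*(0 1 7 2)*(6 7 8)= [1, 15, 6, 3, 13, 2, 14, 10, 7, 9, 16, 5, 12, 0, 11, 8, 4]= (0 1 15 8 7 10 16 4 13)(2 6 14 11 5)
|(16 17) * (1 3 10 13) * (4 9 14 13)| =|(1 3 10 4 9 14 13)(16 17)| =14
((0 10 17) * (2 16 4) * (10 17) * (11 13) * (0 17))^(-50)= (17)(2 16 4)= [0, 1, 16, 3, 2, 5, 6, 7, 8, 9, 10, 11, 12, 13, 14, 15, 4, 17]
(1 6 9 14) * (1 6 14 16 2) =[0, 14, 1, 3, 4, 5, 9, 7, 8, 16, 10, 11, 12, 13, 6, 15, 2] =(1 14 6 9 16 2)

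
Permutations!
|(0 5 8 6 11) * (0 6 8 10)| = |(0 5 10)(6 11)| = 6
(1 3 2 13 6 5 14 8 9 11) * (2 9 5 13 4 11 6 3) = (1 2 4 11)(3 9 6 13)(5 14 8) = [0, 2, 4, 9, 11, 14, 13, 7, 5, 6, 10, 1, 12, 3, 8]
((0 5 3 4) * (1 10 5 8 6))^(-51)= [5, 0, 2, 1, 10, 6, 4, 7, 3, 9, 8]= (0 5 6 4 10 8 3 1)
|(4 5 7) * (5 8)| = |(4 8 5 7)| = 4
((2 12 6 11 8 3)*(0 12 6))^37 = [12, 1, 11, 6, 4, 5, 8, 7, 2, 9, 10, 3, 0] = (0 12)(2 11 3 6 8)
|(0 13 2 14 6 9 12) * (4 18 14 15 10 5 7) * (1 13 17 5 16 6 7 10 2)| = |(0 17 5 10 16 6 9 12)(1 13)(2 15)(4 18 14 7)| = 8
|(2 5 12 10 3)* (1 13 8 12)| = |(1 13 8 12 10 3 2 5)| = 8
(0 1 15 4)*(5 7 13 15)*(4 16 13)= (0 1 5 7 4)(13 15 16)= [1, 5, 2, 3, 0, 7, 6, 4, 8, 9, 10, 11, 12, 15, 14, 16, 13]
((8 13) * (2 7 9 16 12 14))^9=(2 16)(7 12)(8 13)(9 14)=[0, 1, 16, 3, 4, 5, 6, 12, 13, 14, 10, 11, 7, 8, 9, 15, 2]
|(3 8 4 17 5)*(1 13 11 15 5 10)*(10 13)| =8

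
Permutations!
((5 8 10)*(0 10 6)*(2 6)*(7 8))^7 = (10) = [0, 1, 2, 3, 4, 5, 6, 7, 8, 9, 10]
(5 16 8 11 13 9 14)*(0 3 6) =(0 3 6)(5 16 8 11 13 9 14) =[3, 1, 2, 6, 4, 16, 0, 7, 11, 14, 10, 13, 12, 9, 5, 15, 8]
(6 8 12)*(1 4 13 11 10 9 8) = (1 4 13 11 10 9 8 12 6) = [0, 4, 2, 3, 13, 5, 1, 7, 12, 8, 9, 10, 6, 11]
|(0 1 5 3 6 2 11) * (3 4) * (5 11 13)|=6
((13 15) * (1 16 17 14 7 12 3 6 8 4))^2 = (1 17 7 3 8)(4 16 14 12 6) = [0, 17, 2, 8, 16, 5, 4, 3, 1, 9, 10, 11, 6, 13, 12, 15, 14, 7]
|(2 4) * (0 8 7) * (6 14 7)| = |(0 8 6 14 7)(2 4)| = 10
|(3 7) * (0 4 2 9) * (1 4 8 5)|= |(0 8 5 1 4 2 9)(3 7)|= 14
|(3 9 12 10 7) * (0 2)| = |(0 2)(3 9 12 10 7)| = 10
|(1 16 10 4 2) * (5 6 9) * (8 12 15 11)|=60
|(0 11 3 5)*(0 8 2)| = |(0 11 3 5 8 2)| = 6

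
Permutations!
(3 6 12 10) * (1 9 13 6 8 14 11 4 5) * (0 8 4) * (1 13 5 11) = (0 8 14 1 9 5 13 6 12 10 3 4 11) = [8, 9, 2, 4, 11, 13, 12, 7, 14, 5, 3, 0, 10, 6, 1]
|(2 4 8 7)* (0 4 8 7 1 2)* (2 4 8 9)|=|(0 8 1 4 7)(2 9)|=10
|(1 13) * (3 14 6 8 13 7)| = 7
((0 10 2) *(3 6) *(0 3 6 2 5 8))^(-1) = [8, 1, 3, 2, 4, 10, 6, 7, 5, 9, 0] = (0 8 5 10)(2 3)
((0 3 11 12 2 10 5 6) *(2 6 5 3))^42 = [0, 1, 2, 3, 4, 5, 6, 7, 8, 9, 10, 11, 12] = (12)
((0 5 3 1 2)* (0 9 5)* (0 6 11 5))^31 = (0 9 2 1 3 5 11 6) = [9, 3, 1, 5, 4, 11, 0, 7, 8, 2, 10, 6]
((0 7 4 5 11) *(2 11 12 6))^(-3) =(0 6 4 11 12 7 2 5) =[6, 1, 5, 3, 11, 0, 4, 2, 8, 9, 10, 12, 7]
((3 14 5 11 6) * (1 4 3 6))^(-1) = (1 11 5 14 3 4) = [0, 11, 2, 4, 1, 14, 6, 7, 8, 9, 10, 5, 12, 13, 3]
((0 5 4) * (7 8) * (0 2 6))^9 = (0 6 2 4 5)(7 8) = [6, 1, 4, 3, 5, 0, 2, 8, 7]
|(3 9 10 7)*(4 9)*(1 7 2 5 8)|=|(1 7 3 4 9 10 2 5 8)|=9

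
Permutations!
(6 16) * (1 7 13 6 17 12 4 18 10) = (1 7 13 6 16 17 12 4 18 10) = [0, 7, 2, 3, 18, 5, 16, 13, 8, 9, 1, 11, 4, 6, 14, 15, 17, 12, 10]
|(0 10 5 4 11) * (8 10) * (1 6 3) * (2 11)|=|(0 8 10 5 4 2 11)(1 6 3)|=21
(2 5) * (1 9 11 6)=(1 9 11 6)(2 5)=[0, 9, 5, 3, 4, 2, 1, 7, 8, 11, 10, 6]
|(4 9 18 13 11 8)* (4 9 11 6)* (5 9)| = |(4 11 8 5 9 18 13 6)| = 8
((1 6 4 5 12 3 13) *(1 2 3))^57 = (13)(1 4 12 6 5) = [0, 4, 2, 3, 12, 1, 5, 7, 8, 9, 10, 11, 6, 13]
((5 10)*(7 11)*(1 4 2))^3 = [0, 1, 2, 3, 4, 10, 6, 11, 8, 9, 5, 7] = (5 10)(7 11)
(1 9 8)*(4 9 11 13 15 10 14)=(1 11 13 15 10 14 4 9 8)=[0, 11, 2, 3, 9, 5, 6, 7, 1, 8, 14, 13, 12, 15, 4, 10]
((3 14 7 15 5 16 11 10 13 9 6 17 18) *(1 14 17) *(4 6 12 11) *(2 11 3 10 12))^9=[0, 14, 2, 3, 6, 16, 1, 15, 8, 9, 10, 11, 12, 13, 7, 5, 4, 17, 18]=(18)(1 14 7 15 5 16 4 6)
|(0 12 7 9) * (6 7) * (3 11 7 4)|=|(0 12 6 4 3 11 7 9)|=8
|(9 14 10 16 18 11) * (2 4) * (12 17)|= 6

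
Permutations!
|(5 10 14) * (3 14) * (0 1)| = 4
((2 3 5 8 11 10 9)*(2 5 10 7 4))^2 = (2 10 5 11 4 3 9 8 7) = [0, 1, 10, 9, 3, 11, 6, 2, 7, 8, 5, 4]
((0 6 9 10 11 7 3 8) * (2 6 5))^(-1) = (0 8 3 7 11 10 9 6 2 5) = [8, 1, 5, 7, 4, 0, 2, 11, 3, 6, 9, 10]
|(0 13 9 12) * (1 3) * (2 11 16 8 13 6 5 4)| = 22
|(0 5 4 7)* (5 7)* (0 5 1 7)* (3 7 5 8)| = |(1 5 4)(3 7 8)| = 3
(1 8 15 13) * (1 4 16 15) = (1 8)(4 16 15 13) = [0, 8, 2, 3, 16, 5, 6, 7, 1, 9, 10, 11, 12, 4, 14, 13, 15]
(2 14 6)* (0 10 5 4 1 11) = (0 10 5 4 1 11)(2 14 6) = [10, 11, 14, 3, 1, 4, 2, 7, 8, 9, 5, 0, 12, 13, 6]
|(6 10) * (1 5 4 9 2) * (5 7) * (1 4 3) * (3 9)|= |(1 7 5 9 2 4 3)(6 10)|= 14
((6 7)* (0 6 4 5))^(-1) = (0 5 4 7 6) = [5, 1, 2, 3, 7, 4, 0, 6]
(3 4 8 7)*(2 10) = (2 10)(3 4 8 7) = [0, 1, 10, 4, 8, 5, 6, 3, 7, 9, 2]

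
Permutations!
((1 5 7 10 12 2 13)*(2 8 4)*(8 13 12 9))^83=[0, 10, 1, 3, 13, 9, 6, 8, 12, 2, 4, 11, 5, 7]=(1 10 4 13 7 8 12 5 9 2)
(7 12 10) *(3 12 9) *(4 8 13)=(3 12 10 7 9)(4 8 13)=[0, 1, 2, 12, 8, 5, 6, 9, 13, 3, 7, 11, 10, 4]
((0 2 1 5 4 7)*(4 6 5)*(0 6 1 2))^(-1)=(1 5 6 7 4)=[0, 5, 2, 3, 1, 6, 7, 4]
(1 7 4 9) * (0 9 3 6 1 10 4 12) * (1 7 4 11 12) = [9, 4, 2, 6, 3, 5, 7, 1, 8, 10, 11, 12, 0] = (0 9 10 11 12)(1 4 3 6 7)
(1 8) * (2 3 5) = (1 8)(2 3 5) = [0, 8, 3, 5, 4, 2, 6, 7, 1]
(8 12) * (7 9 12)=(7 9 12 8)=[0, 1, 2, 3, 4, 5, 6, 9, 7, 12, 10, 11, 8]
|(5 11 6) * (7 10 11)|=5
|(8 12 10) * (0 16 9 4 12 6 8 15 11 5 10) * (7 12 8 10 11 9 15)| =|(0 16 15 9 4 8 6 10 7 12)(5 11)| =10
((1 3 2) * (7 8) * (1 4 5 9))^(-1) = (1 9 5 4 2 3)(7 8) = [0, 9, 3, 1, 2, 4, 6, 8, 7, 5]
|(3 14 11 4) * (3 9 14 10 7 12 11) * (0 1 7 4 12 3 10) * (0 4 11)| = |(0 1 7 3 4 9 14 10 11 12)| = 10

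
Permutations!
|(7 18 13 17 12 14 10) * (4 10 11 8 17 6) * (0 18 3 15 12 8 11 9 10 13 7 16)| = 30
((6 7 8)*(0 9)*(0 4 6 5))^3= [6, 1, 2, 3, 8, 4, 5, 0, 9, 7]= (0 6 5 4 8 9 7)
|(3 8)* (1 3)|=3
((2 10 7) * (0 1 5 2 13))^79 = [5, 2, 7, 3, 4, 10, 6, 0, 8, 9, 13, 11, 12, 1] = (0 5 10 13 1 2 7)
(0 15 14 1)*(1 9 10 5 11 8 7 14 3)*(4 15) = (0 4 15 3 1)(5 11 8 7 14 9 10) = [4, 0, 2, 1, 15, 11, 6, 14, 7, 10, 5, 8, 12, 13, 9, 3]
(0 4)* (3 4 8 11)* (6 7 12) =(0 8 11 3 4)(6 7 12) =[8, 1, 2, 4, 0, 5, 7, 12, 11, 9, 10, 3, 6]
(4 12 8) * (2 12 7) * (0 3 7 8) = (0 3 7 2 12)(4 8) = [3, 1, 12, 7, 8, 5, 6, 2, 4, 9, 10, 11, 0]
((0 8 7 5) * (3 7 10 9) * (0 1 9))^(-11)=(0 8 10)(1 5 7 3 9)=[8, 5, 2, 9, 4, 7, 6, 3, 10, 1, 0]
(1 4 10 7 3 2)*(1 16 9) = [0, 4, 16, 2, 10, 5, 6, 3, 8, 1, 7, 11, 12, 13, 14, 15, 9] = (1 4 10 7 3 2 16 9)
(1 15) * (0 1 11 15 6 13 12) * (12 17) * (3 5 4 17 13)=(0 1 6 3 5 4 17 12)(11 15)=[1, 6, 2, 5, 17, 4, 3, 7, 8, 9, 10, 15, 0, 13, 14, 11, 16, 12]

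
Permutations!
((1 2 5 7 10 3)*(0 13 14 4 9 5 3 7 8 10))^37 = (0 13 14 4 9 5 8 10 7)(1 2 3) = [13, 2, 3, 1, 9, 8, 6, 0, 10, 5, 7, 11, 12, 14, 4]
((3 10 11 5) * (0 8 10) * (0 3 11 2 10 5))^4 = [0, 1, 2, 3, 4, 5, 6, 7, 8, 9, 10, 11] = (11)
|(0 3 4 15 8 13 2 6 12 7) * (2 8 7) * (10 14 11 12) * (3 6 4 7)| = |(0 6 10 14 11 12 2 4 15 3 7)(8 13)| = 22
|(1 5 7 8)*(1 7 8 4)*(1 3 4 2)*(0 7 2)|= 4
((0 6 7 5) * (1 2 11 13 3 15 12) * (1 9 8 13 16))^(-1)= (0 5 7 6)(1 16 11 2)(3 13 8 9 12 15)= [5, 16, 1, 13, 4, 7, 0, 6, 9, 12, 10, 2, 15, 8, 14, 3, 11]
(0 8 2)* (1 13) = (0 8 2)(1 13) = [8, 13, 0, 3, 4, 5, 6, 7, 2, 9, 10, 11, 12, 1]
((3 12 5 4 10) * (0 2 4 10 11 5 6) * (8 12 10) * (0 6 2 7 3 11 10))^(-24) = (2 5 4 8 10 12 11) = [0, 1, 5, 3, 8, 4, 6, 7, 10, 9, 12, 2, 11]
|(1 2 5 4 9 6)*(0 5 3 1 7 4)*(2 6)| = |(0 5)(1 6 7 4 9 2 3)| = 14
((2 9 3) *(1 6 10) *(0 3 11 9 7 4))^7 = (0 2 4 3 7)(1 6 10)(9 11) = [2, 6, 4, 7, 3, 5, 10, 0, 8, 11, 1, 9]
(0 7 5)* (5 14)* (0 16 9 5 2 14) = (0 7)(2 14)(5 16 9) = [7, 1, 14, 3, 4, 16, 6, 0, 8, 5, 10, 11, 12, 13, 2, 15, 9]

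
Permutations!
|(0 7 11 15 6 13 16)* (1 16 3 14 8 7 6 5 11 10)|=30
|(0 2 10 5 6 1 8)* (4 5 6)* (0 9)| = |(0 2 10 6 1 8 9)(4 5)| = 14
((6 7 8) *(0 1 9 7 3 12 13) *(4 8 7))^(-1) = (0 13 12 3 6 8 4 9 1) = [13, 0, 2, 6, 9, 5, 8, 7, 4, 1, 10, 11, 3, 12]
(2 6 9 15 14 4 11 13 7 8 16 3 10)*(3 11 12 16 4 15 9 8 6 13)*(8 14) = (2 13 7 6 14 15 8 4 12 16 11 3 10) = [0, 1, 13, 10, 12, 5, 14, 6, 4, 9, 2, 3, 16, 7, 15, 8, 11]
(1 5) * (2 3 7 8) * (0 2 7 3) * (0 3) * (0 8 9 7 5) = [2, 0, 3, 8, 4, 1, 6, 9, 5, 7] = (0 2 3 8 5 1)(7 9)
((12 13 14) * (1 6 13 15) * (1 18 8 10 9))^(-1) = [0, 9, 2, 3, 4, 5, 1, 7, 18, 10, 8, 11, 14, 6, 13, 12, 16, 17, 15] = (1 9 10 8 18 15 12 14 13 6)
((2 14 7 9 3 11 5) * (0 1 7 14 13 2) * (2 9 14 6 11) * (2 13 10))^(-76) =(0 1 7 14 6 11 5)(3 9 13) =[1, 7, 2, 9, 4, 0, 11, 14, 8, 13, 10, 5, 12, 3, 6]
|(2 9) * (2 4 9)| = |(4 9)| = 2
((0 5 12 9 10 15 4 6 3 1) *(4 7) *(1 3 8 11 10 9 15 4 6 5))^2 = (4 12 7 8 10 5 15 6 11) = [0, 1, 2, 3, 12, 15, 11, 8, 10, 9, 5, 4, 7, 13, 14, 6]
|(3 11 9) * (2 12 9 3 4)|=|(2 12 9 4)(3 11)|=4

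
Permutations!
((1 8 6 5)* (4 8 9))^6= (9)= [0, 1, 2, 3, 4, 5, 6, 7, 8, 9]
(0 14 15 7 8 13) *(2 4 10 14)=(0 2 4 10 14 15 7 8 13)=[2, 1, 4, 3, 10, 5, 6, 8, 13, 9, 14, 11, 12, 0, 15, 7]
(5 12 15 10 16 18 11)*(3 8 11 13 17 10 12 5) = (3 8 11)(10 16 18 13 17)(12 15) = [0, 1, 2, 8, 4, 5, 6, 7, 11, 9, 16, 3, 15, 17, 14, 12, 18, 10, 13]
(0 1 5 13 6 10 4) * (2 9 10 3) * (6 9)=[1, 5, 6, 2, 0, 13, 3, 7, 8, 10, 4, 11, 12, 9]=(0 1 5 13 9 10 4)(2 6 3)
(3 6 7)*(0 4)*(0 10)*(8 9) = (0 4 10)(3 6 7)(8 9) = [4, 1, 2, 6, 10, 5, 7, 3, 9, 8, 0]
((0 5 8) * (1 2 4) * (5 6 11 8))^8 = [0, 4, 1, 3, 2, 5, 6, 7, 8, 9, 10, 11] = (11)(1 4 2)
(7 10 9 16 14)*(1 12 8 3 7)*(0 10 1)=(0 10 9 16 14)(1 12 8 3 7)=[10, 12, 2, 7, 4, 5, 6, 1, 3, 16, 9, 11, 8, 13, 0, 15, 14]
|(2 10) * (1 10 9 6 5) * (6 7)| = |(1 10 2 9 7 6 5)| = 7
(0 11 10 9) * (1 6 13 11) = (0 1 6 13 11 10 9) = [1, 6, 2, 3, 4, 5, 13, 7, 8, 0, 9, 10, 12, 11]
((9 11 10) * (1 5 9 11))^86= (11)(1 9 5)= [0, 9, 2, 3, 4, 1, 6, 7, 8, 5, 10, 11]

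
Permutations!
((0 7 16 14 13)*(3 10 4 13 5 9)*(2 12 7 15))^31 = (0 16 10 2 5 13 7 3 15 14 4 12 9) = [16, 1, 5, 15, 12, 13, 6, 3, 8, 0, 2, 11, 9, 7, 4, 14, 10]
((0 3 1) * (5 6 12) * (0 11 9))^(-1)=(0 9 11 1 3)(5 12 6)=[9, 3, 2, 0, 4, 12, 5, 7, 8, 11, 10, 1, 6]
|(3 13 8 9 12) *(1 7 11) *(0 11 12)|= |(0 11 1 7 12 3 13 8 9)|= 9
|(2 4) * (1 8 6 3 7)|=|(1 8 6 3 7)(2 4)|=10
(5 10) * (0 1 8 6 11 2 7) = [1, 8, 7, 3, 4, 10, 11, 0, 6, 9, 5, 2] = (0 1 8 6 11 2 7)(5 10)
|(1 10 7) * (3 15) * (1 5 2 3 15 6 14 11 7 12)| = 21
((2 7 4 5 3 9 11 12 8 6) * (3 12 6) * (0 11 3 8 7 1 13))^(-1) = (0 13 1 2 6 11)(3 9)(4 7 12 5) = [13, 2, 6, 9, 7, 4, 11, 12, 8, 3, 10, 0, 5, 1]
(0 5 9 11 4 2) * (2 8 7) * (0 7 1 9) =(0 5)(1 9 11 4 8)(2 7) =[5, 9, 7, 3, 8, 0, 6, 2, 1, 11, 10, 4]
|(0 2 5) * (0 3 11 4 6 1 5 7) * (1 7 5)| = |(0 2 5 3 11 4 6 7)| = 8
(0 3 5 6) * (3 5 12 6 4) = (0 5 4 3 12 6) = [5, 1, 2, 12, 3, 4, 0, 7, 8, 9, 10, 11, 6]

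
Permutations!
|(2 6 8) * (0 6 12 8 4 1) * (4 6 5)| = 12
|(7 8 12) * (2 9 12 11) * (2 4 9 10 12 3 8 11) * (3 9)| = 8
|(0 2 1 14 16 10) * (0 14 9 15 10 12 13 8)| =11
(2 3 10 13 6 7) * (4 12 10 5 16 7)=(2 3 5 16 7)(4 12 10 13 6)=[0, 1, 3, 5, 12, 16, 4, 2, 8, 9, 13, 11, 10, 6, 14, 15, 7]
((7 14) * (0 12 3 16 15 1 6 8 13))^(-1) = (0 13 8 6 1 15 16 3 12)(7 14) = [13, 15, 2, 12, 4, 5, 1, 14, 6, 9, 10, 11, 0, 8, 7, 16, 3]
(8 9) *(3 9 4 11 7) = [0, 1, 2, 9, 11, 5, 6, 3, 4, 8, 10, 7] = (3 9 8 4 11 7)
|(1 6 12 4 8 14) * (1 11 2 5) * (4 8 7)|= 8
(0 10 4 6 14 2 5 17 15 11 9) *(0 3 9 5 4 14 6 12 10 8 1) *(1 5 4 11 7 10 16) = (0 8 5 17 15 7 10 14 2 11 4 12 16 1)(3 9) = [8, 0, 11, 9, 12, 17, 6, 10, 5, 3, 14, 4, 16, 13, 2, 7, 1, 15]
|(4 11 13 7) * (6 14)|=4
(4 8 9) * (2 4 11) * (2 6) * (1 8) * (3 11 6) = (1 8 9 6 2 4)(3 11) = [0, 8, 4, 11, 1, 5, 2, 7, 9, 6, 10, 3]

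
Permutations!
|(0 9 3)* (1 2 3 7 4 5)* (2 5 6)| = |(0 9 7 4 6 2 3)(1 5)| = 14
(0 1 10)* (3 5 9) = [1, 10, 2, 5, 4, 9, 6, 7, 8, 3, 0] = (0 1 10)(3 5 9)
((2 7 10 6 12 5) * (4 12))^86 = [0, 1, 10, 3, 5, 7, 12, 6, 8, 9, 4, 11, 2] = (2 10 4 5 7 6 12)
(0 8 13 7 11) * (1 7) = (0 8 13 1 7 11) = [8, 7, 2, 3, 4, 5, 6, 11, 13, 9, 10, 0, 12, 1]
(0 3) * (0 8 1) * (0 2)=(0 3 8 1 2)=[3, 2, 0, 8, 4, 5, 6, 7, 1]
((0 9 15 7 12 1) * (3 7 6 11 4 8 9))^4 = (0 1 12 7 3)(4 6 9)(8 11 15) = [1, 12, 2, 0, 6, 5, 9, 3, 11, 4, 10, 15, 7, 13, 14, 8]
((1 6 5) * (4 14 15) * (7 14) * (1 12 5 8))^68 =(15)(1 8 6) =[0, 8, 2, 3, 4, 5, 1, 7, 6, 9, 10, 11, 12, 13, 14, 15]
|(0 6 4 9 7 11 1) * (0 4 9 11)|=|(0 6 9 7)(1 4 11)|=12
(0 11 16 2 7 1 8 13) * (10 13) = (0 11 16 2 7 1 8 10 13) = [11, 8, 7, 3, 4, 5, 6, 1, 10, 9, 13, 16, 12, 0, 14, 15, 2]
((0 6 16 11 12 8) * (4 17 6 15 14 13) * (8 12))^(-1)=(0 8 11 16 6 17 4 13 14 15)=[8, 1, 2, 3, 13, 5, 17, 7, 11, 9, 10, 16, 12, 14, 15, 0, 6, 4]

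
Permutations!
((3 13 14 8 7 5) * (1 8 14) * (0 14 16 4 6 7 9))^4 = [6, 14, 2, 9, 3, 8, 13, 1, 16, 4, 10, 11, 12, 0, 7, 15, 5] = (0 6 13)(1 14 7)(3 9 4)(5 8 16)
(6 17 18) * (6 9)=(6 17 18 9)=[0, 1, 2, 3, 4, 5, 17, 7, 8, 6, 10, 11, 12, 13, 14, 15, 16, 18, 9]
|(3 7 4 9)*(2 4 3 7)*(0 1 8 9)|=8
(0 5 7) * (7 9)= [5, 1, 2, 3, 4, 9, 6, 0, 8, 7]= (0 5 9 7)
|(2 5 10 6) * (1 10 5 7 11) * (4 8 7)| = |(1 10 6 2 4 8 7 11)| = 8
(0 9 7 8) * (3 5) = (0 9 7 8)(3 5) = [9, 1, 2, 5, 4, 3, 6, 8, 0, 7]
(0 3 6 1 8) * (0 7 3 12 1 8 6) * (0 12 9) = (0 9)(1 6 8 7 3 12) = [9, 6, 2, 12, 4, 5, 8, 3, 7, 0, 10, 11, 1]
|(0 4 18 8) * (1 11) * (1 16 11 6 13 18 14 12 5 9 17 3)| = |(0 4 14 12 5 9 17 3 1 6 13 18 8)(11 16)| = 26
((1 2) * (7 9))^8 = (9) = [0, 1, 2, 3, 4, 5, 6, 7, 8, 9]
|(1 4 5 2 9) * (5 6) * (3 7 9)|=|(1 4 6 5 2 3 7 9)|=8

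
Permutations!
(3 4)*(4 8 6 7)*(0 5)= (0 5)(3 8 6 7 4)= [5, 1, 2, 8, 3, 0, 7, 4, 6]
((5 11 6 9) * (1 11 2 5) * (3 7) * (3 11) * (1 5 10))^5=(1 9 3 5 7 2 11 10 6)=[0, 9, 11, 5, 4, 7, 1, 2, 8, 3, 6, 10]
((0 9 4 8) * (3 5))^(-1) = [8, 1, 2, 5, 9, 3, 6, 7, 4, 0] = (0 8 4 9)(3 5)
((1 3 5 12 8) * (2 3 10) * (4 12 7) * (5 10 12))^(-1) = (1 8 12)(2 10 3)(4 7 5) = [0, 8, 10, 2, 7, 4, 6, 5, 12, 9, 3, 11, 1]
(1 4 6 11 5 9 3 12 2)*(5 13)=[0, 4, 1, 12, 6, 9, 11, 7, 8, 3, 10, 13, 2, 5]=(1 4 6 11 13 5 9 3 12 2)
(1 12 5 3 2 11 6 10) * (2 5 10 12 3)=(1 3 5 2 11 6 12 10)=[0, 3, 11, 5, 4, 2, 12, 7, 8, 9, 1, 6, 10]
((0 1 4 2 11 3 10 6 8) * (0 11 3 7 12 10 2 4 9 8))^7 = (0 10 7 8 1 6 12 11 9)(2 3) = [10, 6, 3, 2, 4, 5, 12, 8, 1, 0, 7, 9, 11]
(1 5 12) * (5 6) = (1 6 5 12) = [0, 6, 2, 3, 4, 12, 5, 7, 8, 9, 10, 11, 1]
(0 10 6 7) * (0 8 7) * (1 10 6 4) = [6, 10, 2, 3, 1, 5, 0, 8, 7, 9, 4] = (0 6)(1 10 4)(7 8)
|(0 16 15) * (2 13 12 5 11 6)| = 6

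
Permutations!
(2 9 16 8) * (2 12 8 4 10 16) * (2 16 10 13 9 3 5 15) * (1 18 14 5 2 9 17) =(1 18 14 5 15 9 16 4 13 17)(2 3)(8 12) =[0, 18, 3, 2, 13, 15, 6, 7, 12, 16, 10, 11, 8, 17, 5, 9, 4, 1, 14]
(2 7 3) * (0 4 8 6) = (0 4 8 6)(2 7 3) = [4, 1, 7, 2, 8, 5, 0, 3, 6]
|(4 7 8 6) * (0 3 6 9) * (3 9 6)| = 4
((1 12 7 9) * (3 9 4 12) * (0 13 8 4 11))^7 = (13)(1 3 9) = [0, 3, 2, 9, 4, 5, 6, 7, 8, 1, 10, 11, 12, 13]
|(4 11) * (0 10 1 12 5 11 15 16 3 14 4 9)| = 35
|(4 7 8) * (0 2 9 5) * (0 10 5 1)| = 12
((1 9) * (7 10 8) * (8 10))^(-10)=(10)=[0, 1, 2, 3, 4, 5, 6, 7, 8, 9, 10]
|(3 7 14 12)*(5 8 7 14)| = 3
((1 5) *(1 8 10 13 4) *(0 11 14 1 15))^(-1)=(0 15 4 13 10 8 5 1 14 11)=[15, 14, 2, 3, 13, 1, 6, 7, 5, 9, 8, 0, 12, 10, 11, 4]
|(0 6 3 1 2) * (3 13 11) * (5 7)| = |(0 6 13 11 3 1 2)(5 7)| = 14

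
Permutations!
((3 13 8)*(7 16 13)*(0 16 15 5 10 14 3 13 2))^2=(0 2 16)(3 15 10)(5 14 7)=[2, 1, 16, 15, 4, 14, 6, 5, 8, 9, 3, 11, 12, 13, 7, 10, 0]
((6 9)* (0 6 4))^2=(0 9)(4 6)=[9, 1, 2, 3, 6, 5, 4, 7, 8, 0]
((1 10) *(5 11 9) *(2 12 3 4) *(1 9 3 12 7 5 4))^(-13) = (12)(1 7 10 5 9 11 4 3 2) = [0, 7, 1, 2, 3, 9, 6, 10, 8, 11, 5, 4, 12]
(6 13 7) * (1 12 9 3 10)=[0, 12, 2, 10, 4, 5, 13, 6, 8, 3, 1, 11, 9, 7]=(1 12 9 3 10)(6 13 7)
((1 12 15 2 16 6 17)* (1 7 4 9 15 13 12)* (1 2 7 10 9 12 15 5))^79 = (1 5 9 10 17 6 16 2)(4 7 15 13 12) = [0, 5, 1, 3, 7, 9, 16, 15, 8, 10, 17, 11, 4, 12, 14, 13, 2, 6]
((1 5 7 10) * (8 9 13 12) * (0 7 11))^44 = (13)(0 10 5)(1 11 7) = [10, 11, 2, 3, 4, 0, 6, 1, 8, 9, 5, 7, 12, 13]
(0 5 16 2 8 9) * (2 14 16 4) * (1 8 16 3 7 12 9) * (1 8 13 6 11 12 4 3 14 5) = (0 1 13 6 11 12 9)(2 16 5 3 7 4) = [1, 13, 16, 7, 2, 3, 11, 4, 8, 0, 10, 12, 9, 6, 14, 15, 5]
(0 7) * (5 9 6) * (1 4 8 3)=(0 7)(1 4 8 3)(5 9 6)=[7, 4, 2, 1, 8, 9, 5, 0, 3, 6]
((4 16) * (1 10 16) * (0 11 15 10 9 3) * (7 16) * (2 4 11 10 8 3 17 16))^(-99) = (0 1 15 7 17 3 4 11 10 9 8 2 16) = [1, 15, 16, 4, 11, 5, 6, 17, 2, 8, 9, 10, 12, 13, 14, 7, 0, 3]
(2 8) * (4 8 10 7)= [0, 1, 10, 3, 8, 5, 6, 4, 2, 9, 7]= (2 10 7 4 8)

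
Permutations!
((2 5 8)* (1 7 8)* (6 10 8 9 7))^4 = (1 2 10)(5 8 6) = [0, 2, 10, 3, 4, 8, 5, 7, 6, 9, 1]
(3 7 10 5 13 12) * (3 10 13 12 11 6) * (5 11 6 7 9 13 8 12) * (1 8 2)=(1 8 12 10 11 7 2)(3 9 13 6)=[0, 8, 1, 9, 4, 5, 3, 2, 12, 13, 11, 7, 10, 6]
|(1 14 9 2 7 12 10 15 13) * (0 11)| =18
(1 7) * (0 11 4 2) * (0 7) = (0 11 4 2 7 1) = [11, 0, 7, 3, 2, 5, 6, 1, 8, 9, 10, 4]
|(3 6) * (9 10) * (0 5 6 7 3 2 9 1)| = |(0 5 6 2 9 10 1)(3 7)| = 14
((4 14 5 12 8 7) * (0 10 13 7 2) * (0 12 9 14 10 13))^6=[13, 1, 2, 3, 10, 5, 6, 4, 8, 9, 0, 11, 12, 7, 14]=(14)(0 13 7 4 10)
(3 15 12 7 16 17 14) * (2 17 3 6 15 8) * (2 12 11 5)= (2 17 14 6 15 11 5)(3 8 12 7 16)= [0, 1, 17, 8, 4, 2, 15, 16, 12, 9, 10, 5, 7, 13, 6, 11, 3, 14]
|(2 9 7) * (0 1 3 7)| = |(0 1 3 7 2 9)| = 6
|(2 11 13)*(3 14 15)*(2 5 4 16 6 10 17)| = 9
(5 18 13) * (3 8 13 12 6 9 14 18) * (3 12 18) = (18)(3 8 13 5 12 6 9 14) = [0, 1, 2, 8, 4, 12, 9, 7, 13, 14, 10, 11, 6, 5, 3, 15, 16, 17, 18]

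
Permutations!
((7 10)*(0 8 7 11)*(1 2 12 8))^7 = [11, 0, 1, 3, 4, 5, 6, 8, 12, 9, 7, 10, 2] = (0 11 10 7 8 12 2 1)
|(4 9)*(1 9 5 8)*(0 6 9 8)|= 10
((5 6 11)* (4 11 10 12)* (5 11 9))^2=[0, 1, 2, 3, 5, 10, 12, 7, 8, 6, 4, 11, 9]=(4 5 10)(6 12 9)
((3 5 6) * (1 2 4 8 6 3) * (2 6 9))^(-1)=(1 6)(2 9 8 4)(3 5)=[0, 6, 9, 5, 2, 3, 1, 7, 4, 8]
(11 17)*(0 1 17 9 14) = (0 1 17 11 9 14) = [1, 17, 2, 3, 4, 5, 6, 7, 8, 14, 10, 9, 12, 13, 0, 15, 16, 11]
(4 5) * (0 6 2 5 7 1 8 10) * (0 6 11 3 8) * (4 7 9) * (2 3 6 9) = (0 11 6 3 8 10 9 4 2 5 7 1) = [11, 0, 5, 8, 2, 7, 3, 1, 10, 4, 9, 6]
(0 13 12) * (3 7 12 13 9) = (13)(0 9 3 7 12) = [9, 1, 2, 7, 4, 5, 6, 12, 8, 3, 10, 11, 0, 13]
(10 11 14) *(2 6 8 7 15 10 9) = (2 6 8 7 15 10 11 14 9) = [0, 1, 6, 3, 4, 5, 8, 15, 7, 2, 11, 14, 12, 13, 9, 10]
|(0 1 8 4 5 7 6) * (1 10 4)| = 6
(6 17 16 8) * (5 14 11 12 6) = [0, 1, 2, 3, 4, 14, 17, 7, 5, 9, 10, 12, 6, 13, 11, 15, 8, 16] = (5 14 11 12 6 17 16 8)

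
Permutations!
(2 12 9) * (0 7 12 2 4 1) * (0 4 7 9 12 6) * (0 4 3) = [9, 3, 2, 0, 1, 5, 4, 6, 8, 7, 10, 11, 12] = (12)(0 9 7 6 4 1 3)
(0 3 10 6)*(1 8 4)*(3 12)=(0 12 3 10 6)(1 8 4)=[12, 8, 2, 10, 1, 5, 0, 7, 4, 9, 6, 11, 3]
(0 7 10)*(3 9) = (0 7 10)(3 9) = [7, 1, 2, 9, 4, 5, 6, 10, 8, 3, 0]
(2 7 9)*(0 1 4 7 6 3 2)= (0 1 4 7 9)(2 6 3)= [1, 4, 6, 2, 7, 5, 3, 9, 8, 0]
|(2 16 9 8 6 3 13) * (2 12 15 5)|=10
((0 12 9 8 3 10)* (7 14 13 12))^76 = (0 12 10 13 3 14 8 7 9) = [12, 1, 2, 14, 4, 5, 6, 9, 7, 0, 13, 11, 10, 3, 8]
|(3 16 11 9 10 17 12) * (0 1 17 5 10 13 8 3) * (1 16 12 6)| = |(0 16 11 9 13 8 3 12)(1 17 6)(5 10)| = 24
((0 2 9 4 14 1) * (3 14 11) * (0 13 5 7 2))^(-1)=(1 14 3 11 4 9 2 7 5 13)=[0, 14, 7, 11, 9, 13, 6, 5, 8, 2, 10, 4, 12, 1, 3]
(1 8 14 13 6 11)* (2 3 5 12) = (1 8 14 13 6 11)(2 3 5 12) = [0, 8, 3, 5, 4, 12, 11, 7, 14, 9, 10, 1, 2, 6, 13]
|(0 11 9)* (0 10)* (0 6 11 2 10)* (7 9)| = |(0 2 10 6 11 7 9)| = 7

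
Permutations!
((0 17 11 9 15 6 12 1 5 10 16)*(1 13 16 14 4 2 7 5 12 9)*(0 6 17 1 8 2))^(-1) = (0 4 14 10 5 7 2 8 11 17 15 9 6 16 13 12 1) = [4, 0, 8, 3, 14, 7, 16, 2, 11, 6, 5, 17, 1, 12, 10, 9, 13, 15]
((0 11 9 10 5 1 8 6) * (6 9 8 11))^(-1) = (0 6)(1 5 10 9 8 11) = [6, 5, 2, 3, 4, 10, 0, 7, 11, 8, 9, 1]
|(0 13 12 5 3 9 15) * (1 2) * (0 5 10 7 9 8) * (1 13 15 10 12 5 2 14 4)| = 21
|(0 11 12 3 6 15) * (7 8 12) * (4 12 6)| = 6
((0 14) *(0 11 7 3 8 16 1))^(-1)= (0 1 16 8 3 7 11 14)= [1, 16, 2, 7, 4, 5, 6, 11, 3, 9, 10, 14, 12, 13, 0, 15, 8]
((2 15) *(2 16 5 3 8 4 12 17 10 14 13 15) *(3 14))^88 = (3 17 4)(5 15 14 16 13)(8 10 12) = [0, 1, 2, 17, 3, 15, 6, 7, 10, 9, 12, 11, 8, 5, 16, 14, 13, 4]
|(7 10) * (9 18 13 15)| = 4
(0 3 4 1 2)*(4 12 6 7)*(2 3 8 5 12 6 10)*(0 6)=(0 8 5 12 10 2 6 7 4 1 3)=[8, 3, 6, 0, 1, 12, 7, 4, 5, 9, 2, 11, 10]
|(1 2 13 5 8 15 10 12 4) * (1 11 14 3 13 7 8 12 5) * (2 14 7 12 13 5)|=|(1 14 3 5 13)(2 12 4 11 7 8 15 10)|=40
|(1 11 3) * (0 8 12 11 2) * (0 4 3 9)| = 20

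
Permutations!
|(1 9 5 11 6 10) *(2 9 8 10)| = 15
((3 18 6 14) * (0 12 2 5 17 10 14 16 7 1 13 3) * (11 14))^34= (0 2 17 11)(1 7 16 6 18 3 13)(5 10 14 12)= [2, 7, 17, 13, 4, 10, 18, 16, 8, 9, 14, 0, 5, 1, 12, 15, 6, 11, 3]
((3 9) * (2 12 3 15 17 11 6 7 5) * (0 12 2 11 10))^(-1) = (0 10 17 15 9 3 12)(5 7 6 11) = [10, 1, 2, 12, 4, 7, 11, 6, 8, 3, 17, 5, 0, 13, 14, 9, 16, 15]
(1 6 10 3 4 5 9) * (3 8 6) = [0, 3, 2, 4, 5, 9, 10, 7, 6, 1, 8] = (1 3 4 5 9)(6 10 8)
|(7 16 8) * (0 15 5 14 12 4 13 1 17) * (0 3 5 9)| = |(0 15 9)(1 17 3 5 14 12 4 13)(7 16 8)| = 24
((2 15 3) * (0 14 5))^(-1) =[5, 1, 3, 15, 4, 14, 6, 7, 8, 9, 10, 11, 12, 13, 0, 2] =(0 5 14)(2 3 15)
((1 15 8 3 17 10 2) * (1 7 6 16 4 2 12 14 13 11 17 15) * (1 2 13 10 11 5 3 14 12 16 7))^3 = (1 2)(3 14 4)(5 8 16)(6 7)(10 13 15)(11 17) = [0, 2, 1, 14, 3, 8, 7, 6, 16, 9, 13, 17, 12, 15, 4, 10, 5, 11]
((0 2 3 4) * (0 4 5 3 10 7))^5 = (0 2 10 7)(3 5) = [2, 1, 10, 5, 4, 3, 6, 0, 8, 9, 7]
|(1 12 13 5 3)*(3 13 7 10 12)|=6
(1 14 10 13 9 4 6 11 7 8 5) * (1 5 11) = [0, 14, 2, 3, 6, 5, 1, 8, 11, 4, 13, 7, 12, 9, 10] = (1 14 10 13 9 4 6)(7 8 11)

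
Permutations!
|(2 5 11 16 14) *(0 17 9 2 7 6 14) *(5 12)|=24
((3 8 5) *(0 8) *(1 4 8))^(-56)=(0 5 4)(1 3 8)=[5, 3, 2, 8, 0, 4, 6, 7, 1]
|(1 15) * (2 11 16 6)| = 4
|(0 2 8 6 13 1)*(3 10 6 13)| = 15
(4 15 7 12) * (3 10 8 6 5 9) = (3 10 8 6 5 9)(4 15 7 12) = [0, 1, 2, 10, 15, 9, 5, 12, 6, 3, 8, 11, 4, 13, 14, 7]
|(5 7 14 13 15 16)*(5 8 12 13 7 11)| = 10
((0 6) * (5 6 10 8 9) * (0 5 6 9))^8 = (0 8 10)(5 6 9) = [8, 1, 2, 3, 4, 6, 9, 7, 10, 5, 0]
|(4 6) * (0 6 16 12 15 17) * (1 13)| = |(0 6 4 16 12 15 17)(1 13)| = 14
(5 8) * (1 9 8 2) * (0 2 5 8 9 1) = (9)(0 2) = [2, 1, 0, 3, 4, 5, 6, 7, 8, 9]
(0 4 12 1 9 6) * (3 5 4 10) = (0 10 3 5 4 12 1 9 6) = [10, 9, 2, 5, 12, 4, 0, 7, 8, 6, 3, 11, 1]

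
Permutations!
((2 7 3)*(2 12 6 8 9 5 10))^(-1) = (2 10 5 9 8 6 12 3 7) = [0, 1, 10, 7, 4, 9, 12, 2, 6, 8, 5, 11, 3]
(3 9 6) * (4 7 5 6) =(3 9 4 7 5 6) =[0, 1, 2, 9, 7, 6, 3, 5, 8, 4]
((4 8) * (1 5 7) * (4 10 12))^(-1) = [0, 7, 2, 3, 12, 1, 6, 5, 4, 9, 8, 11, 10] = (1 7 5)(4 12 10 8)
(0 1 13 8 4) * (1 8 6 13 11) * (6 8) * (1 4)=[6, 11, 2, 3, 0, 5, 13, 7, 1, 9, 10, 4, 12, 8]=(0 6 13 8 1 11 4)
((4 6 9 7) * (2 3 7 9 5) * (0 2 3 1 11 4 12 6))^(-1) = (0 4 11 1 2)(3 5 6 12 7) = [4, 2, 0, 5, 11, 6, 12, 3, 8, 9, 10, 1, 7]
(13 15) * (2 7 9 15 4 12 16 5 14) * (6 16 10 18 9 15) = (2 7 15 13 4 12 10 18 9 6 16 5 14) = [0, 1, 7, 3, 12, 14, 16, 15, 8, 6, 18, 11, 10, 4, 2, 13, 5, 17, 9]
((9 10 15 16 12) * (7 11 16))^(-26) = [0, 1, 2, 3, 4, 5, 6, 16, 8, 15, 7, 12, 10, 13, 14, 11, 9] = (7 16 9 15 11 12 10)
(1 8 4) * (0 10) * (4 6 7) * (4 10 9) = [9, 8, 2, 3, 1, 5, 7, 10, 6, 4, 0] = (0 9 4 1 8 6 7 10)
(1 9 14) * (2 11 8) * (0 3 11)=[3, 9, 0, 11, 4, 5, 6, 7, 2, 14, 10, 8, 12, 13, 1]=(0 3 11 8 2)(1 9 14)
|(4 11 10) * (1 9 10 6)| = |(1 9 10 4 11 6)| = 6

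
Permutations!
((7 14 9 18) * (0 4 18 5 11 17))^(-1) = (0 17 11 5 9 14 7 18 4) = [17, 1, 2, 3, 0, 9, 6, 18, 8, 14, 10, 5, 12, 13, 7, 15, 16, 11, 4]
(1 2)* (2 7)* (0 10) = (0 10)(1 7 2) = [10, 7, 1, 3, 4, 5, 6, 2, 8, 9, 0]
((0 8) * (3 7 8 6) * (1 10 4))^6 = (10)(0 6 3 7 8) = [6, 1, 2, 7, 4, 5, 3, 8, 0, 9, 10]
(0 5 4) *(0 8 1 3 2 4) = (0 5)(1 3 2 4 8) = [5, 3, 4, 2, 8, 0, 6, 7, 1]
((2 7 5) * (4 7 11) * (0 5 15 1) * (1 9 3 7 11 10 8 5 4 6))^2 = (0 11 1 4 6)(2 8)(3 15)(5 10)(7 9) = [11, 4, 8, 15, 6, 10, 0, 9, 2, 7, 5, 1, 12, 13, 14, 3]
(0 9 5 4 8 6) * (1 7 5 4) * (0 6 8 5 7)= [9, 0, 2, 3, 5, 1, 6, 7, 8, 4]= (0 9 4 5 1)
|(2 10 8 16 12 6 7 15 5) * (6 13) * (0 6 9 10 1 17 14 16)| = 15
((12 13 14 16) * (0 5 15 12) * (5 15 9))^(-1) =[16, 1, 2, 3, 4, 9, 6, 7, 8, 5, 10, 11, 15, 12, 13, 0, 14] =(0 16 14 13 12 15)(5 9)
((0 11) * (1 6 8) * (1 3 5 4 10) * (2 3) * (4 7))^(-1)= (0 11)(1 10 4 7 5 3 2 8 6)= [11, 10, 8, 2, 7, 3, 1, 5, 6, 9, 4, 0]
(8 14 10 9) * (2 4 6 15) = (2 4 6 15)(8 14 10 9) = [0, 1, 4, 3, 6, 5, 15, 7, 14, 8, 9, 11, 12, 13, 10, 2]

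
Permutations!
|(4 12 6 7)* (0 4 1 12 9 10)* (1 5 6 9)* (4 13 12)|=|(0 13 12 9 10)(1 4)(5 6 7)|=30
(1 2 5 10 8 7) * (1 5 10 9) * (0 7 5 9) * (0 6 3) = (0 7 9 1 2 10 8 5 6 3) = [7, 2, 10, 0, 4, 6, 3, 9, 5, 1, 8]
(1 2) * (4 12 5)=[0, 2, 1, 3, 12, 4, 6, 7, 8, 9, 10, 11, 5]=(1 2)(4 12 5)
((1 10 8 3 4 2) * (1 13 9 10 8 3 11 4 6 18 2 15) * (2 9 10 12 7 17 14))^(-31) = (1 15 4 11 8)(2 10 6 9 7 14 13 3 18 12 17) = [0, 15, 10, 18, 11, 5, 9, 14, 1, 7, 6, 8, 17, 3, 13, 4, 16, 2, 12]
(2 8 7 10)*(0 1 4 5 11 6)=(0 1 4 5 11 6)(2 8 7 10)=[1, 4, 8, 3, 5, 11, 0, 10, 7, 9, 2, 6]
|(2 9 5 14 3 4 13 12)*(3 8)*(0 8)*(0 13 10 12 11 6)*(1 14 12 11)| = 84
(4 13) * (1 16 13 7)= [0, 16, 2, 3, 7, 5, 6, 1, 8, 9, 10, 11, 12, 4, 14, 15, 13]= (1 16 13 4 7)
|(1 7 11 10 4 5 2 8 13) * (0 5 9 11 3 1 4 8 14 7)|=42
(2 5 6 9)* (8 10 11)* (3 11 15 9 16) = (2 5 6 16 3 11 8 10 15 9) = [0, 1, 5, 11, 4, 6, 16, 7, 10, 2, 15, 8, 12, 13, 14, 9, 3]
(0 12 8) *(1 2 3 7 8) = (0 12 1 2 3 7 8) = [12, 2, 3, 7, 4, 5, 6, 8, 0, 9, 10, 11, 1]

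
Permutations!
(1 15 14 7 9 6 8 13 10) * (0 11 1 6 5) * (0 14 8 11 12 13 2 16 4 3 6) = (0 12 13 10)(1 15 8 2 16 4 3 6 11)(5 14 7 9) = [12, 15, 16, 6, 3, 14, 11, 9, 2, 5, 0, 1, 13, 10, 7, 8, 4]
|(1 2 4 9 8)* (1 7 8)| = 4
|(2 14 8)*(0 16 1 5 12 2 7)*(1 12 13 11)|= 28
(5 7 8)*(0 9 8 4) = (0 9 8 5 7 4) = [9, 1, 2, 3, 0, 7, 6, 4, 5, 8]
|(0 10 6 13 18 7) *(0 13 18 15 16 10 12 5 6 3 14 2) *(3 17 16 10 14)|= |(0 12 5 6 18 7 13 15 10 17 16 14 2)|= 13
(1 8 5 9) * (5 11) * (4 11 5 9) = (1 8 5 4 11 9) = [0, 8, 2, 3, 11, 4, 6, 7, 5, 1, 10, 9]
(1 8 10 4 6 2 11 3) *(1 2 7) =(1 8 10 4 6 7)(2 11 3) =[0, 8, 11, 2, 6, 5, 7, 1, 10, 9, 4, 3]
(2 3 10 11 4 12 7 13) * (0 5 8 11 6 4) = (0 5 8 11)(2 3 10 6 4 12 7 13) = [5, 1, 3, 10, 12, 8, 4, 13, 11, 9, 6, 0, 7, 2]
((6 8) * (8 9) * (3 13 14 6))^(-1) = (3 8 9 6 14 13) = [0, 1, 2, 8, 4, 5, 14, 7, 9, 6, 10, 11, 12, 3, 13]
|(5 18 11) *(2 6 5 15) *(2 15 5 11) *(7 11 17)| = |(2 6 17 7 11 5 18)| = 7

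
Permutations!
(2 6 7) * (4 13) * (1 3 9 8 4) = (1 3 9 8 4 13)(2 6 7) = [0, 3, 6, 9, 13, 5, 7, 2, 4, 8, 10, 11, 12, 1]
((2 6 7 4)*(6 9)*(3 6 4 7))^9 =(9)(3 6) =[0, 1, 2, 6, 4, 5, 3, 7, 8, 9]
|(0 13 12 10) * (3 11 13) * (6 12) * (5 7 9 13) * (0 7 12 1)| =|(0 3 11 5 12 10 7 9 13 6 1)| =11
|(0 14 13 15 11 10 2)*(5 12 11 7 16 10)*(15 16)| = |(0 14 13 16 10 2)(5 12 11)(7 15)| = 6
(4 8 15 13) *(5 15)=(4 8 5 15 13)=[0, 1, 2, 3, 8, 15, 6, 7, 5, 9, 10, 11, 12, 4, 14, 13]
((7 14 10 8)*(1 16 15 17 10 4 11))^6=(1 7 15 4 10)(8 16 14 17 11)=[0, 7, 2, 3, 10, 5, 6, 15, 16, 9, 1, 8, 12, 13, 17, 4, 14, 11]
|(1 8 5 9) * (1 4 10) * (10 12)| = 7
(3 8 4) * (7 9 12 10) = (3 8 4)(7 9 12 10) = [0, 1, 2, 8, 3, 5, 6, 9, 4, 12, 7, 11, 10]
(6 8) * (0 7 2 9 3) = [7, 1, 9, 0, 4, 5, 8, 2, 6, 3] = (0 7 2 9 3)(6 8)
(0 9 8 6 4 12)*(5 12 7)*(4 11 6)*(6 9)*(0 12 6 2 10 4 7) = [2, 1, 10, 3, 0, 6, 11, 5, 7, 8, 4, 9, 12] = (12)(0 2 10 4)(5 6 11 9 8 7)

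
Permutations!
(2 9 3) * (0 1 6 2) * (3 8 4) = [1, 6, 9, 0, 3, 5, 2, 7, 4, 8] = (0 1 6 2 9 8 4 3)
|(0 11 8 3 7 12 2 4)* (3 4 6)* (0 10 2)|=10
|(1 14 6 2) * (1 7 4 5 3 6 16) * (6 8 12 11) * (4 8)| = 6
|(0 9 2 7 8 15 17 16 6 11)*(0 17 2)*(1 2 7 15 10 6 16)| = |(0 9)(1 2 15 7 8 10 6 11 17)| = 18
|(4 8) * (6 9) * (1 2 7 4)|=10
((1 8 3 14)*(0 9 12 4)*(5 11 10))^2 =[12, 3, 2, 1, 9, 10, 6, 7, 14, 4, 11, 5, 0, 13, 8] =(0 12)(1 3)(4 9)(5 10 11)(8 14)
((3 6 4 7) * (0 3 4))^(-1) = (0 6 3)(4 7) = [6, 1, 2, 0, 7, 5, 3, 4]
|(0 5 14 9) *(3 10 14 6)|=7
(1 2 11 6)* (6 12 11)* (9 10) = (1 2 6)(9 10)(11 12) = [0, 2, 6, 3, 4, 5, 1, 7, 8, 10, 9, 12, 11]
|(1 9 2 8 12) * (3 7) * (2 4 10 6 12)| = 6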